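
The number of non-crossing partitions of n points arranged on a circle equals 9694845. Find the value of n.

Non-crossing partitions of [n] are counted by C_n. Since C_15 = 9694845, the index is 15.

15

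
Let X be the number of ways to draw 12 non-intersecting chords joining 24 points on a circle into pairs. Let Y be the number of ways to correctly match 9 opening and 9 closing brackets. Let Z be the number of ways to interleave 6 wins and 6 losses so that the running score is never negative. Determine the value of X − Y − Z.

Non-crossing perfect matchings of 2n points on a circle are counted by C_n; with 24 points, n = 12. So X = C_12 = 208012.
A balanced arrangement of 9 bracket pairs is a Dyck word of semilength 9, so the count is C_9. So Y = C_9 = 4862.
Reading a vote for the leader as '(' and for the other as ')' turns such a sequence into a balanced string of 6 pairs, so the count is C_6. So Z = C_6 = 132.
X − Y − Z = 208012 − 4862 − 132 = 203018.

203018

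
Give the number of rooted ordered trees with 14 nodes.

Rooted ordered (plane) trees on m nodes have m−1 edges and are counted by C_{m−1}; m = 14 gives C_13.
C_13 = C(26,13)/14 = 10400600/14 = 742900.

742900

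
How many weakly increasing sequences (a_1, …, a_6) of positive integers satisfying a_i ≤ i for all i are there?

Such sub-staircase sequences of length n are counted by C_n; here n = 6.
C_6 = C(12,6)/7 = 924/7 = 132.

132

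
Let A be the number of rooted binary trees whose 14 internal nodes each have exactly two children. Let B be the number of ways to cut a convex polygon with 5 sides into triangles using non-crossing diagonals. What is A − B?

2674435

The number of full binary trees on 14 internal nodes is the Catalan number C_14. So A = C_14 = 2674440.
Triangulations of a convex m-gon are counted by C_{m−2}; with m = 5 this is C_3. So B = C_3 = 5.
A − B = 2674440 − 5 = 2674435.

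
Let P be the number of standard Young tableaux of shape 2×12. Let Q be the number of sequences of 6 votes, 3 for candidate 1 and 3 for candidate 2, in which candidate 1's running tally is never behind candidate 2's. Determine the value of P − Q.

208007

Standard Young tableaux of shape 2×n are counted by C_n; here n = 12. So P = C_12 = 208012.
Reading a vote for the leader as '(' and for the other as ')' turns such a sequence into a balanced string of 3 pairs, so the count is C_3. So Q = C_3 = 5.
P − Q = 208012 − 5 = 208007.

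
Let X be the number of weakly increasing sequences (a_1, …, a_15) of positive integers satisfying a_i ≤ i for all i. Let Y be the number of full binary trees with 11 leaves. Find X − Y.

Such sub-staircase sequences of length n are counted by C_n; here n = 15. So X = C_15 = 9694845.
Full binary trees with 11 leaves have 11−1 = 10 internal nodes, so there are C_10 of them. So Y = C_10 = 16796.
X − Y = 9694845 − 16796 = 9678049.

9678049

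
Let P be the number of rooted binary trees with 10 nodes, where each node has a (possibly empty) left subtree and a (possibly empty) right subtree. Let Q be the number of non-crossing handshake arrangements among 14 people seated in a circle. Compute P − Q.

16367

Rooted binary trees with 10 nodes (each child slot possibly empty) number C_10. So P = C_10 = 16796.
Non-crossing handshake pairings of 2n people are counted by C_n; 14 people gives n = 7. So Q = C_7 = 429.
P − Q = 16796 − 429 = 16367.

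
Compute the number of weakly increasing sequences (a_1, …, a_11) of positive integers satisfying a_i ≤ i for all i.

Weakly increasing sequences with a_i ≤ i biject with Dyck paths of semilength 11, so there are C_11.
C_11 = C_10 · 2(2·10+1)/(10+2) = 16796 · 42/12 = 58786.

58786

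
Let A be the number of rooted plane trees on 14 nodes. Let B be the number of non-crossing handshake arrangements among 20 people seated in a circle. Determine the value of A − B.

A rooted plane tree on 14 nodes has 13 edges, and such trees are counted by C_13. So A = C_13 = 742900.
With 20 = 2·10 people, non-crossing handshake pairings are non-crossing perfect matchings on a circle, counted by C_10. So B = C_10 = 16796.
A − B = 742900 − 16796 = 726104.

726104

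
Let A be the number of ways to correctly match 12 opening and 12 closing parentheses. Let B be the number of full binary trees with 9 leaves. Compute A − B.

206582

With 12 pairs the number of balanced bracket strings is the Catalan number C_12. So A = C_12 = 208012.
A full binary tree with L leaves has L−1 internal nodes and is counted by C_{L−1}; L = 9 gives C_8. So B = C_8 = 1430.
A − B = 208012 − 1430 = 206582.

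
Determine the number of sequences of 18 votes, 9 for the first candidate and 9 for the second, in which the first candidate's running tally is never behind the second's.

Ballot sequences with n votes each where one side never trails are Dyck words, counted by C_n; here n = 9.
C_9 = 4862.

4862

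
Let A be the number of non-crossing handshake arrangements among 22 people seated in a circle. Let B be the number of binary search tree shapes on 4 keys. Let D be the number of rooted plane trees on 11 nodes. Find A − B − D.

41976

With 22 = 2·11 people, non-crossing handshake pairings are non-crossing perfect matchings on a circle, counted by C_11. So A = C_11 = 58786.
Rooted binary trees with 4 nodes (each child slot possibly empty) number C_4. So B = C_4 = 14.
A rooted plane tree on 11 nodes has 10 edges, and such trees are counted by C_10. So D = C_10 = 16796.
A − B − D = 58786 − 14 − 16796 = 41976.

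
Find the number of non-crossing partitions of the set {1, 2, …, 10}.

16796

Non-crossing partitions of an n-element set are counted by C_n; here n = 10.
C_10 = C(20,10)/11 = 184756/11 = 16796.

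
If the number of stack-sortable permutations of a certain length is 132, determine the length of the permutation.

Stack-sortable permutations of [n] are counted by C_n; 132 = C_6.

6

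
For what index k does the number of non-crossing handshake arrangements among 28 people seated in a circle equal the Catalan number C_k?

14

With 28 = 2·14 people, non-crossing handshake pairings are non-crossing perfect matchings on a circle, counted by C_14.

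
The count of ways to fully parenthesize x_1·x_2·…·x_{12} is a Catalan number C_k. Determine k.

Bracketing 12 factors into binary products is counted by C_{12−1} = C_11.

11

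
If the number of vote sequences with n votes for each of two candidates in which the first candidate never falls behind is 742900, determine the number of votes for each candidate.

Such ballot sequences with n votes each are counted by C_n, and C_13 = 742900.

13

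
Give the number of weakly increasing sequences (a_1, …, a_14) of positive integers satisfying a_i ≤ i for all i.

Weakly increasing sequences with a_i ≤ i biject with Dyck paths of semilength 14, so there are C_14.
C_14 = C_13 · 2(2·13+1)/(13+2) = 742900 · 54/15 = 2674440.

2674440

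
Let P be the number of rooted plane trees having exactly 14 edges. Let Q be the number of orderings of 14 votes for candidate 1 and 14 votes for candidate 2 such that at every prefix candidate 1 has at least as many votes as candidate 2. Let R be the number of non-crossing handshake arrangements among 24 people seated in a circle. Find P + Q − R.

5140868

Rooted ordered trees with n edges are counted by C_n; here n = 14. So P = C_14 = 2674440.
Reading a vote for the leader as '(' and for the other as ')' turns such a sequence into a balanced string of 14 pairs, so the count is C_14. So Q = C_14 = 2674440.
With 24 = 2·12 people, non-crossing handshake pairings are non-crossing perfect matchings on a circle, counted by C_12. So R = C_12 = 208012.
P + Q − R = 2674440 + 2674440 − 208012 = 5140868.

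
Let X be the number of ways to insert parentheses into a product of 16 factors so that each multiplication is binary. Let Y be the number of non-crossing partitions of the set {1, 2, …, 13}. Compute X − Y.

Parenthesizations of m factors correspond to full binary trees with m leaves, counted by C_{m−1}; m = 16 gives C_15. So X = C_15 = 9694845.
The non-crossing partitions of [13] form a lattice of size C_13. So Y = C_13 = 742900.
X − Y = 9694845 − 742900 = 8951945.

8951945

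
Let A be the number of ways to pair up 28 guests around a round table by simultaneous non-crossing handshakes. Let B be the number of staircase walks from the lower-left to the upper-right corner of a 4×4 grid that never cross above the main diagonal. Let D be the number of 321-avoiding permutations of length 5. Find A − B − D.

2674384

With 28 = 2·14 people, non-crossing handshake pairings are non-crossing perfect matchings on a circle, counted by C_14. So A = C_14 = 2674440.
Monotone paths in an n×n grid that stay weakly below the diagonal are counted by C_n; here n = 4. So B = C_4 = 14.
Permutations of [n] avoiding any single length-3 pattern are counted by C_n; here n = 5. So D = C_5 = 42.
A − B − D = 2674440 − 14 − 42 = 2674384.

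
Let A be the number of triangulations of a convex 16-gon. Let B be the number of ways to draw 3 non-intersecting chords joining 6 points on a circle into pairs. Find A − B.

2674435

Triangulations of a convex m-gon are counted by C_{m−2}; with m = 16 this is C_14. So A = C_14 = 2674440.
Pairing 6 circle points by 3 non-crossing chords gives C_3 matchings. So B = C_3 = 5.
A − B = 2674440 − 5 = 2674435.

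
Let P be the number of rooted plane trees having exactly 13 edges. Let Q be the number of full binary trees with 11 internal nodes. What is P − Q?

Rooted ordered trees with n edges are counted by C_n; here n = 13. So P = C_13 = 742900.
Full binary trees with n internal nodes are counted by C_n; here n = 11. So Q = C_11 = 58786.
P − Q = 742900 − 58786 = 684114.

684114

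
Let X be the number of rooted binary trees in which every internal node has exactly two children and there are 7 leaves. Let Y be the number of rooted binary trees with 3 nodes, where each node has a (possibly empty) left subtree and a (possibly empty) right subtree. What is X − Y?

A full binary tree with L leaves has L−1 internal nodes and is counted by C_{L−1}; L = 7 gives C_6. So X = C_6 = 132.
Rooted binary trees with 3 nodes (each child slot possibly empty) number C_3. So Y = C_3 = 5.
X − Y = 132 − 5 = 127.

127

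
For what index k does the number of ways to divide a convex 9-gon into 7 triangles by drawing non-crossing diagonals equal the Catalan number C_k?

The number of triangulations of a 9-gon is the Catalan number C_7 (index = sides − 2).

7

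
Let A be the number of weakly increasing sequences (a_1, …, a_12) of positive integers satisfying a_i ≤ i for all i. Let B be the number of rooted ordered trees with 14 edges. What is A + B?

Such sub-staircase sequences of length n are counted by C_n; here n = 12. So A = C_12 = 208012.
A rooted plane tree with 14 edges has 15 nodes, and the count is C_14. So B = C_14 = 2674440.
A + B = 208012 + 2674440 = 2882452.

2882452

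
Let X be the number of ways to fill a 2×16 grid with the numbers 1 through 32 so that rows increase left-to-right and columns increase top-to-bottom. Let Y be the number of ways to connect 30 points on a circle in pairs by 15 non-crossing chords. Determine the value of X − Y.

Standard Young tableaux of shape 2×n are counted by C_n; here n = 16. So X = C_16 = 35357670.
Pairing 30 circle points by 15 non-crossing chords gives C_15 matchings. So Y = C_15 = 9694845.
X − Y = 35357670 − 9694845 = 25662825.

25662825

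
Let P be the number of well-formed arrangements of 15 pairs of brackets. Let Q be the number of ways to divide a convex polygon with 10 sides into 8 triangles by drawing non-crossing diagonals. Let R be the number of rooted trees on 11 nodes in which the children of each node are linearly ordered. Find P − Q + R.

9710211

With 15 pairs the number of balanced bracket strings is the Catalan number C_15. So P = C_15 = 9694845.
A convex 10-gon is triangulated into 8 triangles, and the number of such triangulations is the Catalan number C_{10−2} = C_8. So Q = C_8 = 1430.
A rooted plane tree on 11 nodes has 10 edges, and such trees are counted by C_10. So R = C_10 = 16796.
P − Q + R = 9694845 − 1430 + 16796 = 9710211.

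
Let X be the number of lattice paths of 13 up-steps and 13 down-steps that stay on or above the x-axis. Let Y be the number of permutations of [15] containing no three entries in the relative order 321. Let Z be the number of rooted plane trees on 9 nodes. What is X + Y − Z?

10436315

Dyck paths of semilength n (length 2n) are counted by C_n; here n = 13. So X = C_13 = 742900.
For any fixed pattern of length 3, the pattern-avoiding permutations of [15] number C_15. So Y = C_15 = 9694845.
Rooted ordered (plane) trees on m nodes have m−1 edges and are counted by C_{m−1}; m = 9 gives C_8. So Z = C_8 = 1430.
X + Y − Z = 742900 + 9694845 − 1430 = 10436315.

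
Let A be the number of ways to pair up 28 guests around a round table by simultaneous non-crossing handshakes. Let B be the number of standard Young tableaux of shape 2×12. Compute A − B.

2466428

Non-crossing handshake pairings of 2n people are counted by C_n; 28 people gives n = 14. So A = C_14 = 2674440.
Standard Young tableaux of shape 2×n are counted by C_n; here n = 12. So B = C_12 = 208012.
A − B = 2674440 − 208012 = 2466428.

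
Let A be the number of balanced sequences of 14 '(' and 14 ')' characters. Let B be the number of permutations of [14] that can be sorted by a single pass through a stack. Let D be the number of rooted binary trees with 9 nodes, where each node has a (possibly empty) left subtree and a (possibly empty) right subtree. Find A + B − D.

5344018

A balanced arrangement of 14 bracket pairs is a Dyck word of semilength 14, so the count is C_14. So A = C_14 = 2674440.
Stack-sortable permutations are exactly the 231-avoiding ones, counted by C_n; here n = 14. So B = C_14 = 2674440.
Rooted binary trees with 9 nodes (each child slot possibly empty) number C_9. So D = C_9 = 4862.
A + B − D = 2674440 + 2674440 − 4862 = 5344018.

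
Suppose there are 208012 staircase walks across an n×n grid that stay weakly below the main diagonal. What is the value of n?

12

Such diagonal-avoiding paths in an n×n grid are counted by C_n. The Catalan number equal to 208012 is C_12.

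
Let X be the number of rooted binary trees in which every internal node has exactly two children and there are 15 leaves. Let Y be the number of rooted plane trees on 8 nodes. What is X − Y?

2674011

A full binary tree with L leaves has L−1 internal nodes and is counted by C_{L−1}; L = 15 gives C_14. So X = C_14 = 2674440.
A rooted plane tree on 8 nodes has 7 edges, and such trees are counted by C_7. So Y = C_7 = 429.
X − Y = 2674440 − 429 = 2674011.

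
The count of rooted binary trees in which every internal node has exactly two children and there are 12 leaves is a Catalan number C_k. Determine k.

11

A full binary tree with L leaves has L−1 internal nodes and is counted by C_{L−1}; L = 12 gives C_11.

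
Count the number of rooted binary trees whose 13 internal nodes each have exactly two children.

The number of full binary trees on 13 internal nodes is the Catalan number C_13.
C_13 = C(26,13)/14 = 10400600/14 = 742900.

742900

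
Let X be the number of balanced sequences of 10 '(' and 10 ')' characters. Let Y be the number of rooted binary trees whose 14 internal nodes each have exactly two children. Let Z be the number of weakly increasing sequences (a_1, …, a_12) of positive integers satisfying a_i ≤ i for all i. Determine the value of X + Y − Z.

Balanced strings of n pairs of brackets are counted by C_n; here n = 10. So X = C_10 = 16796.
The number of full binary trees on 14 internal nodes is the Catalan number C_14. So Y = C_14 = 2674440.
Weakly increasing sequences with a_i ≤ i biject with Dyck paths of semilength 12, so there are C_12. So Z = C_12 = 208012.
X + Y − Z = 16796 + 2674440 − 208012 = 2483224.

2483224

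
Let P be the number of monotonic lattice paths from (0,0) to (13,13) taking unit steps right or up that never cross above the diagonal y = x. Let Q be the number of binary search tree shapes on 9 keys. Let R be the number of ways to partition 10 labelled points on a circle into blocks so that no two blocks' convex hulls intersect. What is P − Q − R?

Monotone paths in an n×n grid that stay weakly below the diagonal are counted by C_n; here n = 13. So P = C_13 = 742900.
There are C_n binary search tree shapes on n keys; with n = 9 that is C_9. So Q = C_9 = 4862.
The non-crossing partitions of [10] form a lattice of size C_10. So R = C_10 = 16796.
P − Q − R = 742900 − 4862 − 16796 = 721242.

721242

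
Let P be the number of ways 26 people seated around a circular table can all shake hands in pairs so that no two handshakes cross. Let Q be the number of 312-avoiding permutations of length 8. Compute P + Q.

744330

With 26 = 2·13 people, non-crossing handshake pairings are non-crossing perfect matchings on a circle, counted by C_13. So P = C_13 = 742900.
Permutations of [n] avoiding any single length-3 pattern are counted by C_n; here n = 8. So Q = C_8 = 1430.
P + Q = 742900 + 1430 = 744330.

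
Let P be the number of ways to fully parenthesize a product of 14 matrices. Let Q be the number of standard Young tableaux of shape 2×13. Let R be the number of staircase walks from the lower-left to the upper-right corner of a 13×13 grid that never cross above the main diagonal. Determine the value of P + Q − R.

Ways to associate a product of 14 factors correspond to binary trees on 14 leaves, so the count is C_13. So P = C_13 = 742900.
Standard Young tableaux of shape 2×n are counted by C_n; here n = 13. So Q = C_13 = 742900.
Monotone paths in an n×n grid that stay weakly below the diagonal are counted by C_n; here n = 13. So R = C_13 = 742900.
P + Q − R = 742900 + 742900 − 742900 = 742900.

742900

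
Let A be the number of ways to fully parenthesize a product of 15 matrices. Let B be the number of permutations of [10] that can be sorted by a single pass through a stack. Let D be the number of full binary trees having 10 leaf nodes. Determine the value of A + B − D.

2686374

Bracketing 15 factors into binary products is counted by C_{15−1} = C_14. So A = C_14 = 2674440.
Stack-sortable permutations are exactly the 231-avoiding ones, counted by C_n; here n = 10. So B = C_10 = 16796.
A full binary tree with L leaves has L−1 internal nodes and is counted by C_{L−1}; L = 10 gives C_9. So D = C_9 = 4862.
A + B − D = 2674440 + 16796 − 4862 = 2686374.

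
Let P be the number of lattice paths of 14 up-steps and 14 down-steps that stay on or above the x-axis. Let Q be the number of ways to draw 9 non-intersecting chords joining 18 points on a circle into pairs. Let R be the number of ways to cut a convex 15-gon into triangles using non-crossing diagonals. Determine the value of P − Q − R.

1926678

A Dyck path with 14 up-steps and 14 down-steps has semilength 14, so there are C_14 of them. So P = C_14 = 2674440.
Non-crossing perfect matchings of 2n points on a circle are counted by C_n; with 18 points, n = 9. So Q = C_9 = 4862.
The number of triangulations of a 15-gon is the Catalan number C_13 (index = sides − 2). So R = C_13 = 742900.
P − Q − R = 2674440 − 4862 − 742900 = 1926678.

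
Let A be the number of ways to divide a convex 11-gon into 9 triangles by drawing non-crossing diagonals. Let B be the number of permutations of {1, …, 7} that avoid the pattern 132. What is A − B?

4433

A convex 11-gon is triangulated into 9 triangles, and the number of such triangulations is the Catalan number C_{11−2} = C_9. So A = C_9 = 4862.
For any fixed pattern of length 3, the pattern-avoiding permutations of [7] number C_7. So B = C_7 = 429.
A − B = 4862 − 429 = 4433.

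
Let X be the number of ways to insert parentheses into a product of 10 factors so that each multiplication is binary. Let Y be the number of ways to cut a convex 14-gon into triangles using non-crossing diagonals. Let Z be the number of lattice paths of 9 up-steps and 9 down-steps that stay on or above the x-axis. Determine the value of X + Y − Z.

208012

Bracketing 10 factors into binary products is counted by C_{10−1} = C_9. So X = C_9 = 4862.
The number of triangulations of a 14-gon is the Catalan number C_12 (index = sides − 2). So Y = C_12 = 208012.
Dyck paths of semilength n (length 2n) are counted by C_n; here n = 9. So Z = C_9 = 4862.
X + Y − Z = 4862 + 208012 − 4862 = 208012.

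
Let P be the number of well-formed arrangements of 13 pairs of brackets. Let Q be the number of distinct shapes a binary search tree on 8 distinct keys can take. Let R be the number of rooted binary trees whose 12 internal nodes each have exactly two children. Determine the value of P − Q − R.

533458

A balanced arrangement of 13 bracket pairs is a Dyck word of semilength 13, so the count is C_13. So P = C_13 = 742900.
Binary trees (left/right distinguished) on n nodes are counted by C_n; here n = 8. So Q = C_8 = 1430.
The number of full binary trees on 12 internal nodes is the Catalan number C_12. So R = C_12 = 208012.
P − Q − R = 742900 − 1430 − 208012 = 533458.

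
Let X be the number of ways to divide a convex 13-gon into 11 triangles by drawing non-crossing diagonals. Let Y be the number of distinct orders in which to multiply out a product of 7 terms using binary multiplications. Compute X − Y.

The number of triangulations of a 13-gon is the Catalan number C_11 (index = sides − 2). So X = C_11 = 58786.
Parenthesizations of m factors correspond to full binary trees with m leaves, counted by C_{m−1}; m = 7 gives C_6. So Y = C_6 = 132.
X − Y = 58786 − 132 = 58654.

58654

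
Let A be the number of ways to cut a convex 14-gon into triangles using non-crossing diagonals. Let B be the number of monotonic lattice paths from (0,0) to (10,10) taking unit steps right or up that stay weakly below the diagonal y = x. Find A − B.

191216

The number of triangulations of a 14-gon is the Catalan number C_12 (index = sides − 2). So A = C_12 = 208012.
Sub-diagonal monotone paths from (0,0) to (10,10) biject with Dyck paths of semilength 10, giving C_10. So B = C_10 = 16796.
A − B = 208012 − 16796 = 191216.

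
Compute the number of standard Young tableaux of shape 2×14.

By the hook-length formula (or a Dyck-path bijection), SYT of shape 2×14 number C_14.
C_14 = C(28,14)/15 = 40116600/15 = 2674440.

2674440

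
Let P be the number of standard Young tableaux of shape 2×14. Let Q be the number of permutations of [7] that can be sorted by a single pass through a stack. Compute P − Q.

2674011

Standard Young tableaux of shape 2×n are counted by C_n; here n = 14. So P = C_14 = 2674440.
Stack-sortable permutations are exactly the 231-avoiding ones, counted by C_n; here n = 7. So Q = C_7 = 429.
P − Q = 2674440 − 429 = 2674011.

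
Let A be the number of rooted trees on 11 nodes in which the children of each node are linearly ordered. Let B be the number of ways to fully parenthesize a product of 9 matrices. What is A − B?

15366

Rooted ordered (plane) trees on m nodes have m−1 edges and are counted by C_{m−1}; m = 11 gives C_10. So A = C_10 = 16796.
Bracketing 9 factors into binary products is counted by C_{9−1} = C_8. So B = C_8 = 1430.
A − B = 16796 − 1430 = 15366.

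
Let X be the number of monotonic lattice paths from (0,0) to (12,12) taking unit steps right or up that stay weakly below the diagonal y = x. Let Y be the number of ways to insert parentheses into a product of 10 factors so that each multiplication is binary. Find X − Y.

Monotone paths in an n×n grid that stay weakly below the diagonal are counted by C_n; here n = 12. So X = C_12 = 208012.
Parenthesizations of m factors correspond to full binary trees with m leaves, counted by C_{m−1}; m = 10 gives C_9. So Y = C_9 = 4862.
X − Y = 208012 − 4862 = 203150.

203150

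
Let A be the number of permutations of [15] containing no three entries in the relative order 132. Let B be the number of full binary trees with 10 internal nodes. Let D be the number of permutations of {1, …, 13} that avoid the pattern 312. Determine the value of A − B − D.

Permutations of [n] avoiding any single length-3 pattern are counted by C_n; here n = 15. So A = C_15 = 9694845.
Full binary trees with n internal nodes are counted by C_n; here n = 10. So B = C_10 = 16796.
Permutations of [n] avoiding any single length-3 pattern are counted by C_n; here n = 13. So D = C_13 = 742900.
A − B − D = 9694845 − 16796 − 742900 = 8935149.

8935149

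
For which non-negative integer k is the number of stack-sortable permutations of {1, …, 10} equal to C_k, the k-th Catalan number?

10

By Knuth's characterisation, the stack-sortable permutations of length 10 are the 231-avoiders, numbering C_10.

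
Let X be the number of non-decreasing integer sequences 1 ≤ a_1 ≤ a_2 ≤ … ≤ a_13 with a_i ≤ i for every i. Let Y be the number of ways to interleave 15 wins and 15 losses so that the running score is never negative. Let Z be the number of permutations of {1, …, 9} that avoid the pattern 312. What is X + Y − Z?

10432883

Such sub-staircase sequences of length n are counted by C_n; here n = 13. So X = C_13 = 742900.
Ballot sequences with n votes each where one side never trails are Dyck words, counted by C_n; here n = 15. So Y = C_15 = 9694845.
For any fixed pattern of length 3, the pattern-avoiding permutations of [9] number C_9. So Z = C_9 = 4862.
X + Y − Z = 742900 + 9694845 − 4862 = 10432883.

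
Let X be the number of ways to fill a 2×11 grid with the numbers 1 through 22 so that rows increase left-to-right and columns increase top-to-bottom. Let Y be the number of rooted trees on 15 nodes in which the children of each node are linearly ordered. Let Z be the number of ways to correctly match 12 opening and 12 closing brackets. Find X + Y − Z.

Standard Young tableaux of shape 2×n are counted by C_n; here n = 11. So X = C_11 = 58786.
A rooted plane tree on 15 nodes has 14 edges, and such trees are counted by C_14. So Y = C_14 = 2674440.
A balanced arrangement of 12 bracket pairs is a Dyck word of semilength 12, so the count is C_12. So Z = C_12 = 208012.
X + Y − Z = 58786 + 2674440 − 208012 = 2525214.

2525214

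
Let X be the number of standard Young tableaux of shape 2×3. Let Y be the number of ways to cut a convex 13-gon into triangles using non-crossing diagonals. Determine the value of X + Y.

Standard Young tableaux of shape 2×n are counted by C_n; here n = 3. So X = C_3 = 5.
A convex 13-gon is triangulated into 11 triangles, and the number of such triangulations is the Catalan number C_{13−2} = C_11. So Y = C_11 = 58786.
X + Y = 5 + 58786 = 58791.

58791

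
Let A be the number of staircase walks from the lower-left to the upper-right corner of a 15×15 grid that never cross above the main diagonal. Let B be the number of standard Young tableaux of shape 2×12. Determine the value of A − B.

Sub-diagonal monotone paths from (0,0) to (15,15) biject with Dyck paths of semilength 15, giving C_15. So A = C_15 = 9694845.
Standard Young tableaux of shape 2×n are counted by C_n; here n = 12. So B = C_12 = 208012.
A − B = 9694845 − 208012 = 9486833.

9486833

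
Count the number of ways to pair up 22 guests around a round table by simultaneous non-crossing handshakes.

58786

With 22 = 2·11 people, non-crossing handshake pairings are non-crossing perfect matchings on a circle, counted by C_11.
C_11 = 58786.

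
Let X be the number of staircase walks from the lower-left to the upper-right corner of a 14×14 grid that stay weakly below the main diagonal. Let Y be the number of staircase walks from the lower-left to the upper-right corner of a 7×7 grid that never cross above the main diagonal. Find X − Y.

2674011

Monotone paths in an n×n grid that stay weakly below the diagonal are counted by C_n; here n = 14. So X = C_14 = 2674440.
Sub-diagonal monotone paths from (0,0) to (7,7) biject with Dyck paths of semilength 7, giving C_7. So Y = C_7 = 429.
X − Y = 2674440 − 429 = 2674011.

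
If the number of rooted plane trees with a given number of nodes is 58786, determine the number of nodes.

Rooted ordered trees on m nodes are counted by C_{m−1}; 58786 = C_11.
So the index is 11, and the number of nodes is 11 + 1 = 12.

12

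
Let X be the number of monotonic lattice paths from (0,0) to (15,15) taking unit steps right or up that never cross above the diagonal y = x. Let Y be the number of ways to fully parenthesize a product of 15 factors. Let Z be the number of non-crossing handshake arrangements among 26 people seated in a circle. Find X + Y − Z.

11626385

Monotone paths in an n×n grid that stay weakly below the diagonal are counted by C_n; here n = 15. So X = C_15 = 9694845.
Ways to associate a product of 15 factors correspond to binary trees on 15 leaves, so the count is C_14. So Y = C_14 = 2674440.
With 26 = 2·13 people, non-crossing handshake pairings are non-crossing perfect matchings on a circle, counted by C_13. So Z = C_13 = 742900.
X + Y − Z = 9694845 + 2674440 − 742900 = 11626385.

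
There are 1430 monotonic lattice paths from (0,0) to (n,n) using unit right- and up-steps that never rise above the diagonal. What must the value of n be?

Such diagonal-avoiding paths in an n×n grid are counted by C_n. Since C_8 = 1430, the index is 8.

8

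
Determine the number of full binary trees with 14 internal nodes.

2674440

The number of full binary trees on 14 internal nodes is the Catalan number C_14.
C_14 = C(28,14)/15 = 40116600/15 = 2674440.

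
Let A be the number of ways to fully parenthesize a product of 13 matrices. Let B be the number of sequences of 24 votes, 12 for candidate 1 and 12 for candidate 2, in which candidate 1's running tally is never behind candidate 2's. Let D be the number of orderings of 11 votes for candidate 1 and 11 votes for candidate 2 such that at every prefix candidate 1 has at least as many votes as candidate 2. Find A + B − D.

Bracketing 13 factors into binary products is counted by C_{13−1} = C_12. So A = C_12 = 208012.
Ballot sequences with n votes each where one side never trails are Dyck words, counted by C_n; here n = 12. So B = C_12 = 208012.
Reading a vote for the leader as '(' and for the other as ')' turns such a sequence into a balanced string of 11 pairs, so the count is C_11. So D = C_11 = 58786.
A + B − D = 208012 + 208012 − 58786 = 357238.

357238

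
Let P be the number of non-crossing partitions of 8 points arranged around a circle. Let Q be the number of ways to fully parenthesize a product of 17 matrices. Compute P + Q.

35359100

Non-crossing partitions of an n-element set are counted by C_n; here n = 8. So P = C_8 = 1430.
Ways to associate a product of 17 factors correspond to binary trees on 17 leaves, so the count is C_16. So Q = C_16 = 35357670.
P + Q = 1430 + 35357670 = 35359100.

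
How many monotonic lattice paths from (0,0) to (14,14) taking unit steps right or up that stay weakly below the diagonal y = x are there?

Monotone paths in an n×n grid that stay weakly below the diagonal are counted by C_n; here n = 14.
C_14 = 2674440.

2674440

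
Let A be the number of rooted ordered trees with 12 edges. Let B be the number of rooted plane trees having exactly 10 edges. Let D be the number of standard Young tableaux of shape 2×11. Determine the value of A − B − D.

A rooted plane tree with 12 edges has 13 nodes, and the count is C_12. So A = C_12 = 208012.
Rooted ordered trees with n edges are counted by C_n; here n = 10. So B = C_10 = 16796.
Standard Young tableaux of shape 2×n are counted by C_n; here n = 11. So D = C_11 = 58786.
A − B − D = 208012 − 16796 − 58786 = 132430.

132430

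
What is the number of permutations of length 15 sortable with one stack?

Stack-sortable permutations are exactly the 231-avoiding ones, counted by C_n; here n = 15.
C_15 = C(30,15)/16 = 155117520/16 = 9694845.

9694845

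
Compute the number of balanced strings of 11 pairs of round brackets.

With 11 pairs the number of balanced bracket strings is the Catalan number C_11.
C_11 = C_10 · 2(2·10+1)/(10+2) = 16796 · 42/12 = 58786.

58786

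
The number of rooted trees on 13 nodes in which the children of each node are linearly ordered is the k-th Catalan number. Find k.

Rooted ordered (plane) trees on m nodes have m−1 edges and are counted by C_{m−1}; m = 13 gives C_12.

12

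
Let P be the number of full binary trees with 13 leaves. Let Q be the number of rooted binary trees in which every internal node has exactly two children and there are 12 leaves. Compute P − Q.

Full binary trees with 13 leaves have 13−1 = 12 internal nodes, so there are C_12 of them. So P = C_12 = 208012.
A full binary tree with L leaves has L−1 internal nodes and is counted by C_{L−1}; L = 12 gives C_11. So Q = C_11 = 58786.
P − Q = 208012 − 58786 = 149226.

149226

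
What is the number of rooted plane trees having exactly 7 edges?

429

A rooted plane tree with 7 edges has 8 nodes, and the count is C_7.
C_7 = C(14,7)/8 = 3432/8 = 429.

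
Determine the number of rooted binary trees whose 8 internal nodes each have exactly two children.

The number of full binary trees on 8 internal nodes is the Catalan number C_8.
C_8 = C_7 · 2(2·7+1)/(7+2) = 429 · 30/9 = 1430.

1430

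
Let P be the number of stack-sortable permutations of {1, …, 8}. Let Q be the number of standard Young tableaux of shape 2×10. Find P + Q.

18226

By Knuth's characterisation, the stack-sortable permutations of length 8 are the 231-avoiders, numbering C_8. So P = C_8 = 1430.
Standard Young tableaux of shape 2×n are counted by C_n; here n = 10. So Q = C_10 = 16796.
P + Q = 1430 + 16796 = 18226.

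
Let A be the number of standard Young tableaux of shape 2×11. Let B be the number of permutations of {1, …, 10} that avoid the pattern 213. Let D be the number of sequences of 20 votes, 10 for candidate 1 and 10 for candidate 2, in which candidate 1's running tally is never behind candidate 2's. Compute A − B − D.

By the hook-length formula (or a Dyck-path bijection), SYT of shape 2×11 number C_11. So A = C_11 = 58786.
For any fixed pattern of length 3, the pattern-avoiding permutations of [10] number C_10. So B = C_10 = 16796.
Reading a vote for the leader as '(' and for the other as ')' turns such a sequence into a balanced string of 10 pairs, so the count is C_10. So D = C_10 = 16796.
A − B − D = 58786 − 16796 − 16796 = 25194.

25194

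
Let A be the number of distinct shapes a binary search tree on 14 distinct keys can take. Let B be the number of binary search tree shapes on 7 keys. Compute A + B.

There are C_n binary search tree shapes on n keys; with n = 14 that is C_14. So A = C_14 = 2674440.
Rooted binary trees with 7 nodes (each child slot possibly empty) number C_7. So B = C_7 = 429.
A + B = 2674440 + 429 = 2674869.

2674869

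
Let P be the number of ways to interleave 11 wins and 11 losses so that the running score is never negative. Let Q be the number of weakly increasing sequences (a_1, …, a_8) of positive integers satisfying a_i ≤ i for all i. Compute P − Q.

57356

Reading a vote for the leader as '(' and for the other as ')' turns such a sequence into a balanced string of 11 pairs, so the count is C_11. So P = C_11 = 58786.
Weakly increasing sequences with a_i ≤ i biject with Dyck paths of semilength 8, so there are C_8. So Q = C_8 = 1430.
P − Q = 58786 − 1430 = 57356.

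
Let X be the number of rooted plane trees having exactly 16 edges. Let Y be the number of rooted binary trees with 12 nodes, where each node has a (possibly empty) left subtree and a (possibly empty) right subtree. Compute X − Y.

Rooted ordered trees with n edges are counted by C_n; here n = 16. So X = C_16 = 35357670.
There are C_n binary search tree shapes on n keys; with n = 12 that is C_12. So Y = C_12 = 208012.
X − Y = 35357670 − 208012 = 35149658.

35149658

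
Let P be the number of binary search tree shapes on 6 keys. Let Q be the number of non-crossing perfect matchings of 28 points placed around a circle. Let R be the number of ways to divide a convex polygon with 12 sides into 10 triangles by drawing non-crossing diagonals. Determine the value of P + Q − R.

Binary trees (left/right distinguished) on n nodes are counted by C_n; here n = 6. So P = C_6 = 132.
Pairing 28 circle points by 14 non-crossing chords gives C_14 matchings. So Q = C_14 = 2674440.
Triangulations of a convex m-gon are counted by C_{m−2}; with m = 12 this is C_10. So R = C_10 = 16796.
P + Q − R = 132 + 2674440 − 16796 = 2657776.

2657776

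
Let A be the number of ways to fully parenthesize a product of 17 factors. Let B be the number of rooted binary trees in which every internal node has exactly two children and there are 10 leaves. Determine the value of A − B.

Bracketing 17 factors into binary products is counted by C_{17−1} = C_16. So A = C_16 = 35357670.
Full binary trees with 10 leaves have 10−1 = 9 internal nodes, so there are C_9 of them. So B = C_9 = 4862.
A − B = 35357670 − 4862 = 35352808.

35352808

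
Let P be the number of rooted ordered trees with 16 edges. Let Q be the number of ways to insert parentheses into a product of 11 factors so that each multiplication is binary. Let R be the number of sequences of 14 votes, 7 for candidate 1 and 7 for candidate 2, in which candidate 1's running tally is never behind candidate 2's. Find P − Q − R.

A rooted plane tree with 16 edges has 17 nodes, and the count is C_16. So P = C_16 = 35357670.
Bracketing 11 factors into binary products is counted by C_{11−1} = C_10. So Q = C_10 = 16796.
Ballot sequences with n votes each where one side never trails are Dyck words, counted by C_n; here n = 7. So R = C_7 = 429.
P − Q − R = 35357670 − 16796 − 429 = 35340445.

35340445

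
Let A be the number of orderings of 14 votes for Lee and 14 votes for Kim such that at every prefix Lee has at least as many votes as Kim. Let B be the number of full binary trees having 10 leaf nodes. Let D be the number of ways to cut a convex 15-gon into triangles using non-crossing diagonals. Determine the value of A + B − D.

1936402

Ballot sequences with n votes each where one side never trails are Dyck words, counted by C_n; here n = 14. So A = C_14 = 2674440.
Full binary trees with 10 leaves have 10−1 = 9 internal nodes, so there are C_9 of them. So B = C_9 = 4862.
The number of triangulations of a 15-gon is the Catalan number C_13 (index = sides − 2). So D = C_13 = 742900.
A + B − D = 2674440 + 4862 − 742900 = 1936402.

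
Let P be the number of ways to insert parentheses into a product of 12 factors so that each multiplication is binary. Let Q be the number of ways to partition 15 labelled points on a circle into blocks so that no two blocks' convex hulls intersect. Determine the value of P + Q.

Ways to associate a product of 12 factors correspond to binary trees on 12 leaves, so the count is C_11. So P = C_11 = 58786.
The non-crossing partitions of [15] form a lattice of size C_15. So Q = C_15 = 9694845.
P + Q = 58786 + 9694845 = 9753631.

9753631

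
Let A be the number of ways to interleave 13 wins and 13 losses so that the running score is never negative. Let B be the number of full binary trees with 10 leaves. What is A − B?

738038

Ballot sequences with n votes each where one side never trails are Dyck words, counted by C_n; here n = 13. So A = C_13 = 742900.
A full binary tree with L leaves has L−1 internal nodes and is counted by C_{L−1}; L = 10 gives C_9. So B = C_9 = 4862.
A − B = 742900 − 4862 = 738038.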